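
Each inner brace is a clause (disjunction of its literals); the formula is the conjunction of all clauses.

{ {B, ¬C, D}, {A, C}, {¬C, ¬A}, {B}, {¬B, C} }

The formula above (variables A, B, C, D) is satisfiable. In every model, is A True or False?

Suppose A = True.
The clause (¬C) is unit, so C = False.
The clause (B) is unit, so B = True.
But (¬B) is also a unit clause — contradiction.
So every satisfying assignment has A = False.

False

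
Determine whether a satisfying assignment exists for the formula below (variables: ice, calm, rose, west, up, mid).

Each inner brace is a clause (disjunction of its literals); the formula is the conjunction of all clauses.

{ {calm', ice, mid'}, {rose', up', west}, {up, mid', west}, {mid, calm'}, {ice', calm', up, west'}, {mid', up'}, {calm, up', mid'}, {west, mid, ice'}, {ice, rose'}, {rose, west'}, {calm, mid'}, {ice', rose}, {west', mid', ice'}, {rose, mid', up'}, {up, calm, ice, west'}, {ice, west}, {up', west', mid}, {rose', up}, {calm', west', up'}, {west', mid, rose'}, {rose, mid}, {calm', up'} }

Case mid = 1:
Unit clause (up') forces up = 0.
Unit clause (west) forces west = 1.
Unit clause (rose) forces rose = 1.
Now (rose') is unsatisfied and unit — conflict.
Backtrack on mid: now try mid = 0.
Unit clause (calm') forces calm = 0.
Unit clause (rose) forces rose = 1.
Unit clause (ice) forces ice = 1.
Unit clause (west) forces west = 1.
Now (west') is unsatisfied and unit — conflict.
Either choice for mid ends in contradiction.
No assignment satisfies every clause.

No, unsatisfiable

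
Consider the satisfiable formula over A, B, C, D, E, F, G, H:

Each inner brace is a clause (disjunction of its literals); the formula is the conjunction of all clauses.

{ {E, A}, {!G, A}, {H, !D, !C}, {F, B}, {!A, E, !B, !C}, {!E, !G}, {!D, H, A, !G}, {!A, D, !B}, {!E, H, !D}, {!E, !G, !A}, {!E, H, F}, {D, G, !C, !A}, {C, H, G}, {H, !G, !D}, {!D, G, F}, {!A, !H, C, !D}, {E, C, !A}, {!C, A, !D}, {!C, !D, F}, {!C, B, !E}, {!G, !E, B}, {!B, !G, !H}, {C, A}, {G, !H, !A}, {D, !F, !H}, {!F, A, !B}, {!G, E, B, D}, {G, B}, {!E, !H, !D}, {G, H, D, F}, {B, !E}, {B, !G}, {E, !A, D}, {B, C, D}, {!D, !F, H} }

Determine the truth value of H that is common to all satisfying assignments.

Suppose H = false.
Suppose E = true.
(!G) alone gives G = false.
(!D) alone gives D = false.
(F) alone gives F = true.
(C) alone gives C = true.
(!A) alone gives A = false.
(B) alone gives B = true.
That conflicts with the unit clause (!B).
Backtrack on E: now try E = false.
(A) alone gives A = true.
(C) alone gives C = true.
(!D) alone gives D = false.
That conflicts with the unit clause (D).
Both values of E lead to a conflict.
So every satisfying assignment has H = True.

True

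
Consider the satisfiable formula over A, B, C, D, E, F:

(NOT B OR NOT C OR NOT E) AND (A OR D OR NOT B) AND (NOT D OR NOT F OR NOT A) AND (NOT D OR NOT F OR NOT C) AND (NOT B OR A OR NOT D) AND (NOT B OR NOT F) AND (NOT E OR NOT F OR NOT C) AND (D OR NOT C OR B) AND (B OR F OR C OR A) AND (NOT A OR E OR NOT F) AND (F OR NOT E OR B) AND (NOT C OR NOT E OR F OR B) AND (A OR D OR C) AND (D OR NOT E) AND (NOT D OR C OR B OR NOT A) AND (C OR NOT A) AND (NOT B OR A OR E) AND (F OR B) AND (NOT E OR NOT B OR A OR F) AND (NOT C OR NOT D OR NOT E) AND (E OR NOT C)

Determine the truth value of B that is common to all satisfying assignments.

False

Suppose B = true.
(NOT F) alone gives F = false.
Try C = false.
(NOT A) alone gives A = false.
(D) alone gives D = true.
Now (NOT D) is unsatisfied and unit — conflict.
Undo C and try C = true.
(NOT E) alone gives E = false.
Now (E) is unsatisfied and unit — conflict.
Both values of C lead to a conflict.
So every satisfying assignment has B = False.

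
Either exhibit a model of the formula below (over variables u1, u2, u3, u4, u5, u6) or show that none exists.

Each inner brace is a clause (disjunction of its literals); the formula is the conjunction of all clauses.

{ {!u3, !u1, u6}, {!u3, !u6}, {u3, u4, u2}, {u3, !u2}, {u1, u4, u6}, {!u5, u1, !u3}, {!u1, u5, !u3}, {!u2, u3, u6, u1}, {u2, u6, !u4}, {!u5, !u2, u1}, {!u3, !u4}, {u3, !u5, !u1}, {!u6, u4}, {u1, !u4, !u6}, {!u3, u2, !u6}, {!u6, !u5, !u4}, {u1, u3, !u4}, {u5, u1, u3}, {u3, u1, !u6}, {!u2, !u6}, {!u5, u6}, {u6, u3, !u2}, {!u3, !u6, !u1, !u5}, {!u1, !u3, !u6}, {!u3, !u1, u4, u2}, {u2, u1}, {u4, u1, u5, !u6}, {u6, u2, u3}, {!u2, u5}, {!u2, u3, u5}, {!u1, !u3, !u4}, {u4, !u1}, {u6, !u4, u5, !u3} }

Branch on u3: set u3 = false.
Unit clause (!u2) forces u2 = false.
Unit clause (u4) forces u4 = true.
Unit clause (u6) forces u6 = true.
Unit clause (u1) forces u1 = true.
Unit clause (!u5) forces u5 = false.
Every clause now holds.

u1: true, u2: false, u3: false, u4: true, u5: false, u6: true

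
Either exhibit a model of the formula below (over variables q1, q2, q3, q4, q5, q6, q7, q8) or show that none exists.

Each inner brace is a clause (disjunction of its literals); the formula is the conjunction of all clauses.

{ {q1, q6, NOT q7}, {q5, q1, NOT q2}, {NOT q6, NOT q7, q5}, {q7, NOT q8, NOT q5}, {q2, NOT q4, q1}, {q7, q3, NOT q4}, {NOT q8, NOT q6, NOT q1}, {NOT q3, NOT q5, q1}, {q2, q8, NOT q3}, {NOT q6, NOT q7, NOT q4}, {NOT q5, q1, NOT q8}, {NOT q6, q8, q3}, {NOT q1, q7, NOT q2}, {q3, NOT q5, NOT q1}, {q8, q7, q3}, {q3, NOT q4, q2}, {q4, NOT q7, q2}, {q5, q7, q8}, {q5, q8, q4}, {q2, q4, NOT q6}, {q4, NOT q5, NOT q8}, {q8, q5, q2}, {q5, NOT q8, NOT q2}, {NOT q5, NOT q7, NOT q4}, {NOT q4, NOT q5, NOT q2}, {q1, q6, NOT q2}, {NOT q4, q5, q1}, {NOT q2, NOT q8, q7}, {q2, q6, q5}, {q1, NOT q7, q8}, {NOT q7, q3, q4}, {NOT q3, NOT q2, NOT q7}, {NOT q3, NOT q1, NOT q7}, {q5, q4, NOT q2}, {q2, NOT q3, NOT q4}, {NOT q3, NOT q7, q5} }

q1=true,  q2=true,  q3=false,  q4=true,  q5=false,  q6=false,  q7=true,  q8=false

Suppose q1 = true.
Suppose q8 = false.
Suppose q2 = true.
From the singleton clause (q7), q7 = true.
From the singleton clause (NOT q3), q3 = false.
From the singleton clause (NOT q6), q6 = false.
From the singleton clause (NOT q5), q5 = false.
From the singleton clause (q4), q4 = true.
All clauses are satisfied.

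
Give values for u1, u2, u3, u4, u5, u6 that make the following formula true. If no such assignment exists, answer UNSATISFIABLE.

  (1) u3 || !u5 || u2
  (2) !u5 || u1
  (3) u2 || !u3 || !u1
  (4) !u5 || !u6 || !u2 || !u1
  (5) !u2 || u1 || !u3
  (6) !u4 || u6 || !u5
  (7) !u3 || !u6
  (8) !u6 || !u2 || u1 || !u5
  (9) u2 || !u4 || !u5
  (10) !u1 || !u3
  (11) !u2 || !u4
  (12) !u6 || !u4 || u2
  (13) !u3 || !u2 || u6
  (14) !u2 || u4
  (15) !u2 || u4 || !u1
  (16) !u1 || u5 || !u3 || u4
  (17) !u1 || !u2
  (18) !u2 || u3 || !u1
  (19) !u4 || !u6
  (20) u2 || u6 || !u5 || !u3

Try u5 = false.
Try u3 = true.
Unit clause (!u6) forces u6 = false.
Unit clause (!u1) forces u1 = false.
Unit clause (!u2) forces u2 = false.
All clauses hold; u4 can take either value.

u1: false, u2: false, u3: true, u4: false, u5: false, u6: false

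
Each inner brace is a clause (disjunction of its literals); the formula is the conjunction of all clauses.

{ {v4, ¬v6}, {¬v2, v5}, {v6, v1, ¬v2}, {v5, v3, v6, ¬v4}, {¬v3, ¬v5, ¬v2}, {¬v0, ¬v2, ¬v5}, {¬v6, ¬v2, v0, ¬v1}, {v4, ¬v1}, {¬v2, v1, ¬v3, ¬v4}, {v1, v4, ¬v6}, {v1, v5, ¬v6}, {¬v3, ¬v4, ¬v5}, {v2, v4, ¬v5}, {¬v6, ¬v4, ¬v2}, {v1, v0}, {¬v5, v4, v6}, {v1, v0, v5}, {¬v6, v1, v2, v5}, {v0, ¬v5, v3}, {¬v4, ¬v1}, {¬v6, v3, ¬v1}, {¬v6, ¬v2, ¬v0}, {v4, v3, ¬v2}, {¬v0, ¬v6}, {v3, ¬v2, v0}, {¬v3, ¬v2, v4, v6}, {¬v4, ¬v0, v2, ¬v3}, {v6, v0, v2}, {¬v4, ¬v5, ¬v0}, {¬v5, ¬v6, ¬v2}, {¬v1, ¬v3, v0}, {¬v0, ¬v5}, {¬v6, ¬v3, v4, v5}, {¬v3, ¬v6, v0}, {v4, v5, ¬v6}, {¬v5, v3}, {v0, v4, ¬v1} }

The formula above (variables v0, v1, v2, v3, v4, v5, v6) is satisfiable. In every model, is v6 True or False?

Suppose v6 = True.
(v4) alone gives v4 = True.
(¬v2) alone gives v2 = False.
(¬v1) alone gives v1 = False.
(v5) alone gives v5 = True.
(¬v3) alone gives v3 = False.
That conflicts with the unit clause (v3).
So every satisfying assignment has v6 = False.

False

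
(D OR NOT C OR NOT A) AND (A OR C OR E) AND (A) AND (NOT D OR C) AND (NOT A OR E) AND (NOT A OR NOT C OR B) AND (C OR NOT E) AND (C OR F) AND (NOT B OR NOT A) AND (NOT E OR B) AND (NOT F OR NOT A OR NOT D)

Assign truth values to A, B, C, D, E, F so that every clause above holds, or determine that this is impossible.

The clause (A) is unit, so A = true.
The clause (E) is unit, so E = true.
The clause (C) is unit, so C = true.
The clause (D) is unit, so D = true.
The clause (B) is unit, so B = true.
But (NOT B) is also a unit clause — contradiction.

UNSATISFIABLE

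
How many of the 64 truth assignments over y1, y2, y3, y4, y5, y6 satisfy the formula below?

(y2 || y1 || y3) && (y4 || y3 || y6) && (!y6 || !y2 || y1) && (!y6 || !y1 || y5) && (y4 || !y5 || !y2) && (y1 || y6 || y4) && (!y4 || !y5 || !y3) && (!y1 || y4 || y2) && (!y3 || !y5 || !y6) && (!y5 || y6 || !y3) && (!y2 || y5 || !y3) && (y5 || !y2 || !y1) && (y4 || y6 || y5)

11

There are 2^6 = 64 truth assignments over (y1, y2, y3, y4, y5, y6).
Split on y5. With y5 = true, the clauses containing y5 are satisfied and !y5 drops from the rest; 5 of the 2^5 = 32 assignments to the other variables satisfy what remains.
With y5 = false, by the same count on the reduced clause set, 6 assignments work.
Total: 5 + 6 = 11.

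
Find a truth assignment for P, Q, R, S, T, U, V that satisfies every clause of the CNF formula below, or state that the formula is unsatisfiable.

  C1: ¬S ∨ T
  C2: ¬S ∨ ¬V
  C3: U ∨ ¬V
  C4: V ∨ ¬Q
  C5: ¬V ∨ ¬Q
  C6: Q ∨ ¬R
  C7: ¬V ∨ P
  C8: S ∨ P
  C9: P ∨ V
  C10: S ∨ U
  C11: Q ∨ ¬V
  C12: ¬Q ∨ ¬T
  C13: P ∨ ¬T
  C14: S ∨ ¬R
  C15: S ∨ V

P: True; Q: False; R: False; S: True; T: True; U: True; V: False

Try S = True.
Unit clause (T) forces T = True.
Unit clause (¬V) forces V = False.
Unit clause (¬Q) forces Q = False.
Unit clause (¬R) forces R = False.
Unit clause (P) forces P = True.
No clause remains; U is free.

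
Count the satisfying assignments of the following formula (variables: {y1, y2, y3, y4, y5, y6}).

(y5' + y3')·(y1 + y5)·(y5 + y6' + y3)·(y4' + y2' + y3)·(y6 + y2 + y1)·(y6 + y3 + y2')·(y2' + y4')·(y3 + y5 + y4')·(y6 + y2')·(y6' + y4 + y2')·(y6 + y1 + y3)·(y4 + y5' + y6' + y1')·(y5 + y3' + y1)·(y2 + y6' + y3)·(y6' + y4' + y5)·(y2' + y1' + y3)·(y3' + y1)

There are 2^6 = 64 truth assignments over (y1, y2, y3, y4, y5, y6).
Split on y3. With y3 = 1, the clauses containing y3 are satisfied and y3' drops from the rest; 3 of the 2^5 = 32 assignments to the other variables satisfy what remains.
With y3 = 0, by the same count on the reduced clause set, 3 assignments work.
(One model: y1=T, y2=F, y3=F, y4=F, y5=F, y6=F.)
Total: 3 + 3 = 6.

6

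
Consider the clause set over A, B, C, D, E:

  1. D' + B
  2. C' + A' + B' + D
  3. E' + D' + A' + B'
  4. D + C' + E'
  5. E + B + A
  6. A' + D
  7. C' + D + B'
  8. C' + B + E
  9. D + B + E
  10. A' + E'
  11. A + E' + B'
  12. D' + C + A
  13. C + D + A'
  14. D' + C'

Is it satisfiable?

Suppose D = 0.
(A') alone gives A = 0.
Suppose C = 0.
Suppose E = 1.
(B') alone gives B = 0.
This assignment satisfies each clause.
A satisfying assignment: A ↦ 0,  B ↦ 0,  C ↦ 0,  D ↦ 0,  E ↦ 1.

Yes, satisfiable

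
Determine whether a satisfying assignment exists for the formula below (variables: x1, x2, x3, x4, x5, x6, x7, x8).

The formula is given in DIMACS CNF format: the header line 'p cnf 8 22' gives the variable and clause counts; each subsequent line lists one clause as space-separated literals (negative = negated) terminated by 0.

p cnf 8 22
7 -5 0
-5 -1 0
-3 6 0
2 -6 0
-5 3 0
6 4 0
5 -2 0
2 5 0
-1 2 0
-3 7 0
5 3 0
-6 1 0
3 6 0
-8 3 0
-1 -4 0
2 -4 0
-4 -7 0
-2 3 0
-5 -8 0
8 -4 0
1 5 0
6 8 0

Case x7 = True:
(¬x4) alone gives x4 = False.
(x6) alone gives x6 = True.
(x2) alone gives x2 = True.
(x5) alone gives x5 = True.
(¬x1) alone gives x1 = False.
Now (x1) is unsatisfied and unit — conflict.
Undo x7 and try x7 = False.
(¬x5) alone gives x5 = False.
(¬x2) alone gives x2 = False.
Now (x2) is unsatisfied and unit — conflict.
Either choice for x7 ends in contradiction.
No assignment satisfies every clause.

Unsatisfiable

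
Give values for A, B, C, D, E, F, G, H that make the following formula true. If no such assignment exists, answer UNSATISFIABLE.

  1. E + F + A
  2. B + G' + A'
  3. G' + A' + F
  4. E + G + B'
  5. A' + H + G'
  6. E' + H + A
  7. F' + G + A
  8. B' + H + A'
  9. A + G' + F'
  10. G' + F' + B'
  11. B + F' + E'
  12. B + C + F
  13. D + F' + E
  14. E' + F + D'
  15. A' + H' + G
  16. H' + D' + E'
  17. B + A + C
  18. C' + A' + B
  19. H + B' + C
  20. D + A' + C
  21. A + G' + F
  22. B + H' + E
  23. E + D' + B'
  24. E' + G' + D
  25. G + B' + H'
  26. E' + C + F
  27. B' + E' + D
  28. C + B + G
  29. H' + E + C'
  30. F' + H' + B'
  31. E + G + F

A ↦ 0, B ↦ 0, C ↦ 1, D ↦ 0, E ↦ 1, F ↦ 0, G ↦ 0, H ↦ 1

Branch on E: set E = 1.
Branch on H: set H = 1.
From the singleton clause (D'), D = 0.
From the singleton clause (G'), G = 0.
From the singleton clause (A'), A = 0.
From the singleton clause (F'), F = 0.
From the singleton clause (B'), B = 0.
From the singleton clause (C), C = 1.
Every clause now holds.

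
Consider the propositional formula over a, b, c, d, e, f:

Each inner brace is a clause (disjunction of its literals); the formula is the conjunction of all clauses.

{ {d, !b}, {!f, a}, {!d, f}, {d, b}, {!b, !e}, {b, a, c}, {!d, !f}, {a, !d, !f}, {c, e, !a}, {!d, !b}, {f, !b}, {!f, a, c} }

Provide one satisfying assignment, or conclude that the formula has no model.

UNSATISFIABLE

Try d = true.
Unit clause (f) forces f = true.
Now (!f) is unsatisfied and unit — conflict.
Undo d and try d = false.
Unit clause (!b) forces b = false.
Now (b) is unsatisfied and unit — conflict.
Both values of d lead to a conflict.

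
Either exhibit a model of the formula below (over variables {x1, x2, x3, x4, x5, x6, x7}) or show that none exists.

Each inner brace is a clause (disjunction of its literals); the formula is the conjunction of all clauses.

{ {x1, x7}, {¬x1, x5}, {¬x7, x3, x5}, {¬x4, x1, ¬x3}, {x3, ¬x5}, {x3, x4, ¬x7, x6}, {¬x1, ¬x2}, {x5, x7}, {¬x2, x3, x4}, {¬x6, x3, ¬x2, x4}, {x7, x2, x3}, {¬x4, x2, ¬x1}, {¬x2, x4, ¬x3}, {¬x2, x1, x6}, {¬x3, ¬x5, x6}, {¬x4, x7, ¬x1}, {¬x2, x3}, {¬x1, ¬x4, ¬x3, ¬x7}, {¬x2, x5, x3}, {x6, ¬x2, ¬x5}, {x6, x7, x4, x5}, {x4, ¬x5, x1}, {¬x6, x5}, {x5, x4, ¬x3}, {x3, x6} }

x1: True, x2: False, x3: True, x4: False, x5: True, x6: True, x7: True

Branch on x1: set x1 = True.
From the singleton clause (x5), x5 = True.
From the singleton clause (x3), x3 = True.
From the singleton clause (¬x2), x2 = False.
From the singleton clause (¬x4), x4 = False.
From the singleton clause (x6), x6 = True.
Every clause is now satisfied; x7 is unconstrained.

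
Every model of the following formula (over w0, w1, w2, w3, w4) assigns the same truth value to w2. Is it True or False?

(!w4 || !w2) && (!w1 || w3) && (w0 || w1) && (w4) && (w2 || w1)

Suppose w2 = true.
Unit clause (!w4) forces w4 = false.
That conflicts with the unit clause (w4).
So every satisfying assignment has w2 = False.

False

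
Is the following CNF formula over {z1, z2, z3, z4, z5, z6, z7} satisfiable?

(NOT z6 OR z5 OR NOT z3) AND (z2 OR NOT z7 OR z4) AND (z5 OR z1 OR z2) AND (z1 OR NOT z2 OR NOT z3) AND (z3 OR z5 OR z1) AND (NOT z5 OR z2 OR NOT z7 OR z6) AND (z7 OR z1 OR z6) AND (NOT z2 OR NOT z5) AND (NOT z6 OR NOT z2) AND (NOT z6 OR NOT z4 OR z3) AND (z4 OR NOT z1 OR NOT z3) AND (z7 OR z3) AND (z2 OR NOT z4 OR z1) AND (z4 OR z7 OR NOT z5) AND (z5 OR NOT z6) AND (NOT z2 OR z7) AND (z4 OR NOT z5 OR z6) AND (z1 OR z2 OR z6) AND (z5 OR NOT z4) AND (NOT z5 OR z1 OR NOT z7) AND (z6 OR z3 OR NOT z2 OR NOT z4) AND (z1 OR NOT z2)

Suppose z2 = true.
From the singleton clause (NOT z5), z5 = false.
From the singleton clause (NOT z6), z6 = false.
From the singleton clause (z7), z7 = true.
From the singleton clause (NOT z4), z4 = false.
From the singleton clause (z1), z1 = true.
From the singleton clause (NOT z3), z3 = false.
Every clause now holds.
A satisfying assignment: z1: true,  z2: true,  z3: false,  z4: false,  z5: false,  z6: false,  z7: true.

Yes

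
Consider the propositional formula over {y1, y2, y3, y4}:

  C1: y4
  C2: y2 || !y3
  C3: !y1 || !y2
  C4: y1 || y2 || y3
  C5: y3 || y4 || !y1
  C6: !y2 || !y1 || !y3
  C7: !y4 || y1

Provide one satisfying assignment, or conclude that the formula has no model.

From the singleton clause (y4), y4 = true.
From the singleton clause (y1), y1 = true.
From the singleton clause (!y2), y2 = false.
From the singleton clause (!y3), y3 = false.
All clauses are satisfied.

y1 ↦ true,  y2 ↦ false,  y3 ↦ false,  y4 ↦ true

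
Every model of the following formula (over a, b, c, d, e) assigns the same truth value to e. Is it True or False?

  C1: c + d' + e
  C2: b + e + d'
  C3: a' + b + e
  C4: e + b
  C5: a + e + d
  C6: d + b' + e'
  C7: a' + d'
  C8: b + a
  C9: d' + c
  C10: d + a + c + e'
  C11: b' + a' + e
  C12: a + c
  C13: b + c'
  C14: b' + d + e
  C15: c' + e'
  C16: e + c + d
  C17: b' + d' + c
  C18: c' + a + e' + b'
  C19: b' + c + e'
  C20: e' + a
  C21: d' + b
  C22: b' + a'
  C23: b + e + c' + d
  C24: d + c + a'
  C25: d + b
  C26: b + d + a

Suppose e = 1.
Unit clause (c') forces c = 0.
Unit clause (d') forces d = 0.
Unit clause (b') forces b = 0.
Now (b) is unsatisfied and unit — conflict.
So every satisfying assignment has e = False.

False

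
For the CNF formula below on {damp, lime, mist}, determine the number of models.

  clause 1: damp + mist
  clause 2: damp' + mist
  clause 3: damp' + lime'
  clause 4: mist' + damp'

2

There are 2^3 = 8 truth assignments over (damp, lime, mist).
Split on lime. With lime = 1, the clauses containing lime are satisfied and lime' drops from the rest; 1 of the 2^2 = 4 assignments to the other variables satisfy what remains.
With lime = 0, by the same count on the reduced clause set, 1 assignment works.
Total: 1 + 1 = 2.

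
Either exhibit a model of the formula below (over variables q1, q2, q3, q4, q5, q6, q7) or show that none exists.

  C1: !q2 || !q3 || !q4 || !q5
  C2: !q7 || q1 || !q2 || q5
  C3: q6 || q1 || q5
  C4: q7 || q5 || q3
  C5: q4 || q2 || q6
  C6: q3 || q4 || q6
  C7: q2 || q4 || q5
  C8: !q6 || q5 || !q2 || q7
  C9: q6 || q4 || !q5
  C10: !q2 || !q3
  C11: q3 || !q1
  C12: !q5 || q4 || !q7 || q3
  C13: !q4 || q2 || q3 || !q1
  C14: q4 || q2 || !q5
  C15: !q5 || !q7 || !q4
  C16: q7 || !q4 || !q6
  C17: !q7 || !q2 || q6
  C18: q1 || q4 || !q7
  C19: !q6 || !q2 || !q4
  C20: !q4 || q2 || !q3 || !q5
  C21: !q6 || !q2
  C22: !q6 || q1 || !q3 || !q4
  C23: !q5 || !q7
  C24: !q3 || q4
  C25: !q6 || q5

Branch on q2: set q2 = false.
Branch on q4: set q4 = true.
Branch on q3: set q3 = true.
The clause (!q5) is unit, so q5 = false.
The clause (!q6) is unit, so q6 = false.
The clause (q1) is unit, so q1 = true.
No clause remains; q7 is free.

q1=true; q2=false; q3=true; q4=true; q5=false; q6=false; q7=true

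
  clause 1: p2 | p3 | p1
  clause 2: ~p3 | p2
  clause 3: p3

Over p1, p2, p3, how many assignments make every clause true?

2

There are 2^3 = 8 truth assignments over (p1, p2, p3).
Split on p2. With p2 = 1, the clauses containing p2 are satisfied and ~p2 drops from the rest; 2 of the 2^2 = 4 assignments to the other variables satisfy what remains.
With p2 = 0, by the same count on the reduced clause set, 0 assignments work.
(One model: p1=F, p2=T, p3=T.)
Total: 2 + 0 = 2.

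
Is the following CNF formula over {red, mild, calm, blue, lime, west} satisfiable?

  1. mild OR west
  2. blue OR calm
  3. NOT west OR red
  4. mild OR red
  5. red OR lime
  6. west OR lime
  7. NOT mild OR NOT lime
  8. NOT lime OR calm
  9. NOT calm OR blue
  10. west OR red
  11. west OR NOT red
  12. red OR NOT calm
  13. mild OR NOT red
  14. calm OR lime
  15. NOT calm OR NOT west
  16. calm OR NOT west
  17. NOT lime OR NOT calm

No

Branch on mild: set mild = true.
The clause (NOT lime) is unit, so lime = false.
The clause (red) is unit, so red = true.
The clause (west) is unit, so west = true.
The clause (calm) is unit, so calm = true.
But (NOT calm) is also a unit clause — contradiction.
Undo mild and try mild = false.
The clause (west) is unit, so west = true.
The clause (red) is unit, so red = true.
But (NOT red) is also a unit clause — contradiction.
Both values of mild lead to a conflict.
No assignment satisfies every clause.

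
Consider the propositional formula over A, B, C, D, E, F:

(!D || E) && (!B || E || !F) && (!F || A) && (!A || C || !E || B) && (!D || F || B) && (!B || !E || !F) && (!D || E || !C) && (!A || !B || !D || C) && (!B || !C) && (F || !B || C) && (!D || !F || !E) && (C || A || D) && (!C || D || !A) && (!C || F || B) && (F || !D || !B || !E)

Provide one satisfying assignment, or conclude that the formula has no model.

Try D = false.
Try F = true.
Unit clause (A) forces A = true.
Unit clause (!C) forces C = false.
Try B = false.
Unit clause (!E) forces E = false.
Every clause now holds.

A=true, B=false, C=false, D=false, E=false, F=true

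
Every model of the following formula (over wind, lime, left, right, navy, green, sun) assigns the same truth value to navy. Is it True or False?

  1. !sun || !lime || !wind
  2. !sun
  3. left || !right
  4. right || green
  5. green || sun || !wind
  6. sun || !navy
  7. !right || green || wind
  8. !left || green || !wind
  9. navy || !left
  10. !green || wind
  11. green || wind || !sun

False

Suppose navy = true.
From the singleton clause (!sun), sun = false.
But (sun) is also a unit clause — contradiction.
So every satisfying assignment has navy = False.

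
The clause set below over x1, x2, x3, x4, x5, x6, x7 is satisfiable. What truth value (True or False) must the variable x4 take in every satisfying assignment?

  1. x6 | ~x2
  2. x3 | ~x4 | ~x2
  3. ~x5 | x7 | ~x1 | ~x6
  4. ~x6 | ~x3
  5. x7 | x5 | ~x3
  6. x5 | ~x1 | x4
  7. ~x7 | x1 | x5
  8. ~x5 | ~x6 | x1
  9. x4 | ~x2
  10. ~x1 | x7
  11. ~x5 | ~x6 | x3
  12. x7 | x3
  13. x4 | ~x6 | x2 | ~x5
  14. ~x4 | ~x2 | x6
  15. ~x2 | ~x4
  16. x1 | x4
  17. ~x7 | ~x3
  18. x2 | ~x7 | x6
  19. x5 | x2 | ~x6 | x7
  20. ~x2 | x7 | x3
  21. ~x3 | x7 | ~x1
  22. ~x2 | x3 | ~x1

Suppose x4 = 0.
The clause (~x2) is unit, so x2 = 0.
The clause (x1) is unit, so x1 = 1.
The clause (x5) is unit, so x5 = 1.
The clause (x7) is unit, so x7 = 1.
The clause (~x6) is unit, so x6 = 0.
Now (x6) is unsatisfied and unit — conflict.
So every satisfying assignment has x4 = True.

True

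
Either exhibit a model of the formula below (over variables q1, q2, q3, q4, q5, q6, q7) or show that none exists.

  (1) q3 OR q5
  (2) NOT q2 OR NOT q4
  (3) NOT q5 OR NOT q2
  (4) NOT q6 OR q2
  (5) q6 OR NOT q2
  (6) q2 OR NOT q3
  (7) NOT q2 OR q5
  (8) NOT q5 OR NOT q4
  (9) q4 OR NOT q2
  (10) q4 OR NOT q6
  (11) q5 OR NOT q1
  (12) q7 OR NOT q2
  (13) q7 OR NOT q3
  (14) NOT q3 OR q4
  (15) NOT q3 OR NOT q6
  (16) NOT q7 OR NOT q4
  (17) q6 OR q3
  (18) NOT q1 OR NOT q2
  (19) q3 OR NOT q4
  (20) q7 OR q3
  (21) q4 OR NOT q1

UNSATISFIABLE

Branch on q3: set q3 = true.
(q2) alone gives q2 = true.
(NOT q4) alone gives q4 = false.
But (q4) is also a unit clause — contradiction.
So q3 must be the other value — set q3 = false.
(q5) alone gives q5 = true.
(NOT q2) alone gives q2 = false.
(NOT q6) alone gives q6 = false.
But (q6) is also a unit clause — contradiction.
Both values of q3 lead to a conflict.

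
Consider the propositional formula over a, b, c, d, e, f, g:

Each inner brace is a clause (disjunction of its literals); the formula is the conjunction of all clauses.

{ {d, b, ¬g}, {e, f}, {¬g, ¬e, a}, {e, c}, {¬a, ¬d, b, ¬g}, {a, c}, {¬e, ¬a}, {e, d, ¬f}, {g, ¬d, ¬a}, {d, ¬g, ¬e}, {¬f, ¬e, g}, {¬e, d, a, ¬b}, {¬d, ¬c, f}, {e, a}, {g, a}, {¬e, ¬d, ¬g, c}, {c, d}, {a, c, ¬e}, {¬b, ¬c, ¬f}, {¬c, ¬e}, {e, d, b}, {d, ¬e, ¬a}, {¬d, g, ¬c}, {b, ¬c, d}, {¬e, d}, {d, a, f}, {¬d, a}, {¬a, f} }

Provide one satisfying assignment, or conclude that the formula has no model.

UNSATISFIABLE

Suppose e = True.
The clause (¬a) is unit, so a = False.
The clause (¬g) is unit, so g = False.
That conflicts with the unit clause (g).
So e must be the other value — set e = False.
The clause (f) is unit, so f = True.
The clause (c) is unit, so c = True.
The clause (d) is unit, so d = True.
The clause (a) is unit, so a = True.
The clause (g) is unit, so g = True.
The clause (b) is unit, so b = True.
That conflicts with the unit clause (¬b).
Both values of e lead to a conflict.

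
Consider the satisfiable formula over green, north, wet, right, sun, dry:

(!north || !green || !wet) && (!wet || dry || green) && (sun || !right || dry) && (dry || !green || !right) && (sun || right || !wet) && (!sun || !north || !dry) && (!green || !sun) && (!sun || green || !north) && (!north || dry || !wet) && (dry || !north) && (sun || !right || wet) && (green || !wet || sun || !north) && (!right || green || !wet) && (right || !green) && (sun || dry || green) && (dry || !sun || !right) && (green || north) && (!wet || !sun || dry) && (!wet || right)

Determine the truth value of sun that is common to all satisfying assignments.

False

Suppose sun = true.
(!green) alone gives green = false.
(!north) alone gives north = false.
But (north) is also a unit clause — contradiction.
So every satisfying assignment has sun = False.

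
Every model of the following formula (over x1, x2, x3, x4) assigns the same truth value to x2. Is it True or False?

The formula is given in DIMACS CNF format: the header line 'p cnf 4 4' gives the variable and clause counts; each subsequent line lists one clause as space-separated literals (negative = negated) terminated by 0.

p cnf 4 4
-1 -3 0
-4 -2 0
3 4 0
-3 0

Suppose x2 = True.
The clause (¬x4) is unit, so x4 = False.
The clause (x3) is unit, so x3 = True.
That conflicts with the unit clause (¬x3).
So every satisfying assignment has x2 = False.

False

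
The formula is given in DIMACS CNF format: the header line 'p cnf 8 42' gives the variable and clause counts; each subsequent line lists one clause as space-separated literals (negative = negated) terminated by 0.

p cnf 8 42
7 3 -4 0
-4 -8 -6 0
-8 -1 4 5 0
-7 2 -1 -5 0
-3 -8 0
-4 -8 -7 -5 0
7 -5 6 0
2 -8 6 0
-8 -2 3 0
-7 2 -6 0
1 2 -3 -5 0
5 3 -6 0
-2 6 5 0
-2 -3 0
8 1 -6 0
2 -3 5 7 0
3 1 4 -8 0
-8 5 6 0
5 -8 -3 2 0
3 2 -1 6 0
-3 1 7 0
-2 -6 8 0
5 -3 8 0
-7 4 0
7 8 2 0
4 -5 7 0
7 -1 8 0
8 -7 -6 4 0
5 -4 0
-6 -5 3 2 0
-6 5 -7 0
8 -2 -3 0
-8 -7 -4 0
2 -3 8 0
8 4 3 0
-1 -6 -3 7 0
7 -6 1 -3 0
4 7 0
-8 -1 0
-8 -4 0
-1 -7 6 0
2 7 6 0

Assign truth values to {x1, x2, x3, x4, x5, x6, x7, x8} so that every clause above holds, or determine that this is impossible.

Suppose x3 = False.
Suppose x7 = True.
(x4) alone gives x4 = True.
(x5) alone gives x5 = True.
(¬x8) alone gives x8 = False.
Suppose x2 = False.
(¬x1) alone gives x1 = False.
(¬x6) alone gives x6 = False.
Every clause now holds.

x1=False; x2=False; x3=False; x4=True; x5=True; x6=False; x7=True; x8=False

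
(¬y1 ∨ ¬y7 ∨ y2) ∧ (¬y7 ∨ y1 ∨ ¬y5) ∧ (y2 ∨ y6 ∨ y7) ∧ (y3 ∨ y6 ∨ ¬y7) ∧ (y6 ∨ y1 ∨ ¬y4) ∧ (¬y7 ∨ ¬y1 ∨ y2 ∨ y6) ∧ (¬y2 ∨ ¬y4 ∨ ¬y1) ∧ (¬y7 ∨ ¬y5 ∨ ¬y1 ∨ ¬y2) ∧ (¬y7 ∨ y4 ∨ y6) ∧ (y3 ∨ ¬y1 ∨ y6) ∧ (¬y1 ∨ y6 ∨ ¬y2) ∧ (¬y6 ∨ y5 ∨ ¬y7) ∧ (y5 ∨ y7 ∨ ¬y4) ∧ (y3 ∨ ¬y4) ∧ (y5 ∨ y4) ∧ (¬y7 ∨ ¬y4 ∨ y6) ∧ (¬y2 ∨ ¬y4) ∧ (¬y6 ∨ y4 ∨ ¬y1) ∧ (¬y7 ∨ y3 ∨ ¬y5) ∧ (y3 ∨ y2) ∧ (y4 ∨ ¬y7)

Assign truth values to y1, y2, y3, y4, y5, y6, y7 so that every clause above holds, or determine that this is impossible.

y1 ↦ False; y2 ↦ False; y3 ↦ True; y4 ↦ True; y5 ↦ True; y6 ↦ True; y7 ↦ False

Branch on y3: set y3 = True.
Branch on y5: set y5 = True.
Branch on y7: set y7 = False.
Branch on y2: set y2 = False.
The clause (y6) is unit, so y6 = True.
Branch on y4: set y4 = True.
All clauses hold; y1 can take either value.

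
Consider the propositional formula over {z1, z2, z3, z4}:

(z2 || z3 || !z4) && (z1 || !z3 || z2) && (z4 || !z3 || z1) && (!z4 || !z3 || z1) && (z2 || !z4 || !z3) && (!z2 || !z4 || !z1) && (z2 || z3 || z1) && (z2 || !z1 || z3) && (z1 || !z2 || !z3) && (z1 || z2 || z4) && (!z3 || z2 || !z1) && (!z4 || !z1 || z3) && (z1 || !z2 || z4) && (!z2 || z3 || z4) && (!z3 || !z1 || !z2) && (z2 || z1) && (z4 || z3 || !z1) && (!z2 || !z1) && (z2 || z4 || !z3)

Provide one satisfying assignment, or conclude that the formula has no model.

Branch on z2: set z2 = true.
Unit clause (!z1) forces z1 = false.
Unit clause (!z3) forces z3 = false.
Unit clause (z4) forces z4 = true.
Every clause now holds.

z1: false; z2: true; z3: false; z4: true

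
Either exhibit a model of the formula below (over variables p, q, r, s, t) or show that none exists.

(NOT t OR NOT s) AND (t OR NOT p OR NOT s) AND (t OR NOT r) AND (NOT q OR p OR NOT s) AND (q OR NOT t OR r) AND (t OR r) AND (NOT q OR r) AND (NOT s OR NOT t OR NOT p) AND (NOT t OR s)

Suppose t = false.
From the singleton clause (NOT r), r = false.
Now (r) is unsatisfied and unit — conflict.
So t must be the other value — set t = true.
From the singleton clause (NOT s), s = false.
Now (s) is unsatisfied and unit — conflict.
Neither t = true nor t = false works.

UNSATISFIABLE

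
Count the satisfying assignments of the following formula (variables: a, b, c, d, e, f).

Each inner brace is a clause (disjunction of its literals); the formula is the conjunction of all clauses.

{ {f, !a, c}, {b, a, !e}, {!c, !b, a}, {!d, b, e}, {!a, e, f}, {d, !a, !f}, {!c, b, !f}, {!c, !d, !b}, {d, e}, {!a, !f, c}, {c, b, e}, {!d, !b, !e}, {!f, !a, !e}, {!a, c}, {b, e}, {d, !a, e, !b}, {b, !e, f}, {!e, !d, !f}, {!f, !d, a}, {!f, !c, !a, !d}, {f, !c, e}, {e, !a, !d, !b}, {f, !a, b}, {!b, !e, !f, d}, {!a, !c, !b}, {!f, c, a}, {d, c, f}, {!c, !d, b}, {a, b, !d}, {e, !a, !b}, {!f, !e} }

There are 2^6 = 64 truth assignments over (a, b, c, d, e, f).
Split on d. With d = true, the clauses containing d are satisfied and !d drops from the rest; 1 of the 2^5 = 32 assignments to the other variables satisfy what remains.
With d = false, by the same count on the reduced clause set, 0 assignments work.
Total: 1 + 0 = 1.

1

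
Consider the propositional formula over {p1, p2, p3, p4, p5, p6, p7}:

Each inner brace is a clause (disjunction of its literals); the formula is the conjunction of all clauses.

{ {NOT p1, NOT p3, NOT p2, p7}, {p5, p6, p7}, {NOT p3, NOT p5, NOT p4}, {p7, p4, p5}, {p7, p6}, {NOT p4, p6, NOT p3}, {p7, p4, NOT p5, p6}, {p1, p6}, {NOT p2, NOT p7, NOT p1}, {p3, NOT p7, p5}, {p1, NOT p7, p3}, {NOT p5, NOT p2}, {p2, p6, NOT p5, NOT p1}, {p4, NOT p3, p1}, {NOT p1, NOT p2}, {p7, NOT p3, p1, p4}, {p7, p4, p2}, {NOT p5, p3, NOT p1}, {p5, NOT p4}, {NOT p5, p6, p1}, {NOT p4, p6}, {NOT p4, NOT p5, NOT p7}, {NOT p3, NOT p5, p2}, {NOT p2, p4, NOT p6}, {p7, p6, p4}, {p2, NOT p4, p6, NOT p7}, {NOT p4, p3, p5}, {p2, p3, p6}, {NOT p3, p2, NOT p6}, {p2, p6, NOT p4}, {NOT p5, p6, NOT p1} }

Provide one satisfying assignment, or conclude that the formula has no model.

p1 ↦ true,  p2 ↦ false,  p3 ↦ true,  p4 ↦ false,  p5 ↦ false,  p6 ↦ false,  p7 ↦ true

Case p7 = true:
Case p1 = true:
The clause (NOT p2) is unit, so p2 = false.
Case p3 = true:
The clause (NOT p5) is unit, so p5 = false.
The clause (NOT p4) is unit, so p4 = false.
The clause (NOT p6) is unit, so p6 = false.
This assignment satisfies each clause.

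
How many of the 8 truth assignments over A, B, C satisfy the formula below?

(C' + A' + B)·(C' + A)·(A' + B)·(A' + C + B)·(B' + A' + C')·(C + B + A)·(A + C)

1

There are 2^3 = 8 truth assignments over (A, B, C).
Split on C. With C = 1, the clauses containing C are satisfied and C' drops from the rest; 0 of the 2^2 = 4 assignments to the other variables satisfy what remains.
With C = 0, by the same count on the reduced clause set, 1 assignment works.
(One model: A=T, B=T, C=F.)
Total: 0 + 1 = 1.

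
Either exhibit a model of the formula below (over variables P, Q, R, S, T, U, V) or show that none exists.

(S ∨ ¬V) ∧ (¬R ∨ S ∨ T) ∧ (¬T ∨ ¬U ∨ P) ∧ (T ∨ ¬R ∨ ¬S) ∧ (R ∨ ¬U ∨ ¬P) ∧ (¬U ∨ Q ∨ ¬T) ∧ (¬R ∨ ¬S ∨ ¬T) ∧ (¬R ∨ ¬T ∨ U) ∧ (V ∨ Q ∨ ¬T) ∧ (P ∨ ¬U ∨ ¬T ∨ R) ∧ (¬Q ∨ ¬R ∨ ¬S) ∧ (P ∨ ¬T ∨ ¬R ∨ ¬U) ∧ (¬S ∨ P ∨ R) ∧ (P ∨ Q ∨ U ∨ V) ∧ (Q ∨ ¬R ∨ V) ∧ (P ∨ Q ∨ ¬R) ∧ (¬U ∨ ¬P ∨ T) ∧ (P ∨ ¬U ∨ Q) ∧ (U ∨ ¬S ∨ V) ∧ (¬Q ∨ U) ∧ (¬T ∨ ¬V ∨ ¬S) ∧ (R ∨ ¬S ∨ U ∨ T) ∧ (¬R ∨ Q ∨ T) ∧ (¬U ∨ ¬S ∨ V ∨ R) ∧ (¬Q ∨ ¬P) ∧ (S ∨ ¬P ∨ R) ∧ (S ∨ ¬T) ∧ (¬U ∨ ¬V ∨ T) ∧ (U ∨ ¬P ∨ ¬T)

P=False, Q=True, R=False, S=False, T=False, U=True, V=False

Try S = False.
(¬V) alone gives V = False.
(¬T) alone gives T = False.
(¬R) alone gives R = False.
(¬P) alone gives P = False.
Try Q = True.
(U) alone gives U = True.
Every clause now holds.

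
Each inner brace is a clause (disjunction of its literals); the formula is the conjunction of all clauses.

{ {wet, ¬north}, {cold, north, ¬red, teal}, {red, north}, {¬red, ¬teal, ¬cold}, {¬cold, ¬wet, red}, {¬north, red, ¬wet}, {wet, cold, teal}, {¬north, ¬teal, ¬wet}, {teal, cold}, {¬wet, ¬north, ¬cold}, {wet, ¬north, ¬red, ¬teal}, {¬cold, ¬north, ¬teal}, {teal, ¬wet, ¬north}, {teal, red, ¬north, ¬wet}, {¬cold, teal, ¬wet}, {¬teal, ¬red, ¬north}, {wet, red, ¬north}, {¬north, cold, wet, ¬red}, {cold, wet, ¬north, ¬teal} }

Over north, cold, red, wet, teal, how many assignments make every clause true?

3

There are 2^5 = 32 truth assignments over (north, cold, red, wet, teal).
Split on red. With red = True, the clauses containing red are satisfied and ¬red drops from the rest; 3 of the 2^4 = 16 assignments to the other variables satisfy what remains.
With red = False, by the same count on the reduced clause set, 0 assignments work.
(One model: north=F, cold=F, red=T, wet=F, teal=T.)
Total: 3 + 0 = 3.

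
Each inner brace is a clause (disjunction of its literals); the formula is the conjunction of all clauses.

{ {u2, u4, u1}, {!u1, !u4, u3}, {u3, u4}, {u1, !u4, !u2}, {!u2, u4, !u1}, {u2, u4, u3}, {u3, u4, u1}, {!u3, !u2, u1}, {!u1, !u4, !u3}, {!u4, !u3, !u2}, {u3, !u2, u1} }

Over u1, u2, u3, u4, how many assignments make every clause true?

There are 2^4 = 16 truth assignments over (u1, u2, u3, u4).
Check each against the 11 clauses (columns in the order u1, u2, u3, u4):
  F F F F  ✗ fails (u2 || u4 || u1)
  F F F T  ✓ satisfies all
  F F T F  ✗ fails (u2 || u4 || u1)
  F F T T  ✓ satisfies all
  F T F F  ✗ fails (u3 || u4)
  F T F T  ✗ fails (u1 || !u4 || !u2)
  F T T F  ✗ fails (!u3 || !u2 || u1)
  F T T T  ✗ fails (u1 || !u4 || !u2)
  T F F F  ✗ fails (u3 || u4)
  T F F T  ✗ fails (!u1 || !u4 || u3)
  T F T F  ✓ satisfies all
  T F T T  ✗ fails (!u1 || !u4 || !u3)
  T T F F  ✗ fails (u3 || u4)
  T T F T  ✗ fails (!u1 || !u4 || u3)
  T T T F  ✗ fails (!u2 || u4 || !u1)
  T T T T  ✗ fails (!u1 || !u4 || !u3)
3 of the 16 rows are models.

3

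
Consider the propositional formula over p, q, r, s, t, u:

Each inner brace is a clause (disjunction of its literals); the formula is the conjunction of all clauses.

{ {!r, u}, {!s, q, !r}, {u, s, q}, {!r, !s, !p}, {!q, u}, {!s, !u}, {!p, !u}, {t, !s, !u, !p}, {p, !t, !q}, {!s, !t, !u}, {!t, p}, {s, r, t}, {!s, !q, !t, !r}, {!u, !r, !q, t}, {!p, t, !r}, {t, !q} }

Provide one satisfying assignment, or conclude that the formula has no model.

p ↦ false, q ↦ false, r ↦ false, s ↦ true, t ↦ false, u ↦ false

Try r = false.
Try q = false.
Try u = false.
(s) alone gives s = true.
Try t = false.
All clauses hold; p can take either value.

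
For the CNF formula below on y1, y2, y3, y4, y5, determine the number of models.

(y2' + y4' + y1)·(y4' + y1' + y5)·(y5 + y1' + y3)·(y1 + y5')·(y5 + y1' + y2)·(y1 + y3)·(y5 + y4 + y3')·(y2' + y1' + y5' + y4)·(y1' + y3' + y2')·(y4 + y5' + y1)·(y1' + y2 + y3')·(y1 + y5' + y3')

4

There are 2^5 = 32 truth assignments over (y1, y2, y3, y4, y5).
Split on y4. With y4 = 1, the clauses containing y4 are satisfied and y4' drops from the rest; 3 of the 2^4 = 16 assignments to the other variables satisfy what remains.
With y4 = 0, by the same count on the reduced clause set, 1 assignment works.
Total: 3 + 1 = 4.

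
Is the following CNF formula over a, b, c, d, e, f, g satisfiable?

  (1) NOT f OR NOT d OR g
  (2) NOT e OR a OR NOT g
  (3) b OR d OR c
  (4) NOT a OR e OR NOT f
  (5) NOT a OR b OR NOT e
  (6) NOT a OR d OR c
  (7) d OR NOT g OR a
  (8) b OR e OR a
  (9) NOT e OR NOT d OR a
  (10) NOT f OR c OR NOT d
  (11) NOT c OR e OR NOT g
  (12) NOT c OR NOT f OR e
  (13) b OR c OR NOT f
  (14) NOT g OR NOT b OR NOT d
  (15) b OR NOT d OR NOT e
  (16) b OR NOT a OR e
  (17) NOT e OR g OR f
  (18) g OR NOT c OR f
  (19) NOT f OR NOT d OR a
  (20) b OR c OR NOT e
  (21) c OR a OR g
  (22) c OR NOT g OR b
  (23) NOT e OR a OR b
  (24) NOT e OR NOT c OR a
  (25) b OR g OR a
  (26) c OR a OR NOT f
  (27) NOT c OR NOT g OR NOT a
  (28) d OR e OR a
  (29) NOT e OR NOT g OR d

Yes

Try f = false.
Try e = false.
Try b = true.
Try c = false.
Try a = true.
From the singleton clause (d), d = true.
From the singleton clause (NOT g), g = false.
Every clause now holds.
A satisfying assignment: a ↦ true; b ↦ true; c ↦ false; d ↦ true; e ↦ false; f ↦ false; g ↦ false.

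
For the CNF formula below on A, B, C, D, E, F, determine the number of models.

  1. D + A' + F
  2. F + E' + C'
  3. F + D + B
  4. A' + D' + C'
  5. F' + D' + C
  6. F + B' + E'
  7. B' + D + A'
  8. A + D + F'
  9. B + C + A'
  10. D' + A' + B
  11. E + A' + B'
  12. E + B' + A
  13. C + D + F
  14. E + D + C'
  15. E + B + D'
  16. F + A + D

4

There are 2^6 = 64 truth assignments over (A, B, C, D, E, F).
Split on B. With B = 1, the clauses containing B are satisfied and B' drops from the rest; 1 of the 2^5 = 32 assignments to the other variables satisfy what remains.
With B = 0, by the same count on the reduced clause set, 3 assignments work.
(One model: A=F, B=F, C=F, D=T, E=T, F=F.)
Total: 1 + 3 = 4.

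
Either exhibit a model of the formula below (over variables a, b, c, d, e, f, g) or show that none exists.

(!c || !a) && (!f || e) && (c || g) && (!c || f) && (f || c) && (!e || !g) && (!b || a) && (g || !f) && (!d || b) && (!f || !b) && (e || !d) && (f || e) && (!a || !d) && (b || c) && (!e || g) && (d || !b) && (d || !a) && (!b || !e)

Try c = false.
Unit clause (g) forces g = true.
Unit clause (f) forces f = true.
Unit clause (e) forces e = true.
That conflicts with the unit clause (!e).
That branch fails; take c = true instead.
Unit clause (!a) forces a = false.
Unit clause (f) forces f = true.
Unit clause (e) forces e = true.
Unit clause (!g) forces g = false.
That conflicts with the unit clause (g).
Both values of c lead to a conflict.

UNSATISFIABLE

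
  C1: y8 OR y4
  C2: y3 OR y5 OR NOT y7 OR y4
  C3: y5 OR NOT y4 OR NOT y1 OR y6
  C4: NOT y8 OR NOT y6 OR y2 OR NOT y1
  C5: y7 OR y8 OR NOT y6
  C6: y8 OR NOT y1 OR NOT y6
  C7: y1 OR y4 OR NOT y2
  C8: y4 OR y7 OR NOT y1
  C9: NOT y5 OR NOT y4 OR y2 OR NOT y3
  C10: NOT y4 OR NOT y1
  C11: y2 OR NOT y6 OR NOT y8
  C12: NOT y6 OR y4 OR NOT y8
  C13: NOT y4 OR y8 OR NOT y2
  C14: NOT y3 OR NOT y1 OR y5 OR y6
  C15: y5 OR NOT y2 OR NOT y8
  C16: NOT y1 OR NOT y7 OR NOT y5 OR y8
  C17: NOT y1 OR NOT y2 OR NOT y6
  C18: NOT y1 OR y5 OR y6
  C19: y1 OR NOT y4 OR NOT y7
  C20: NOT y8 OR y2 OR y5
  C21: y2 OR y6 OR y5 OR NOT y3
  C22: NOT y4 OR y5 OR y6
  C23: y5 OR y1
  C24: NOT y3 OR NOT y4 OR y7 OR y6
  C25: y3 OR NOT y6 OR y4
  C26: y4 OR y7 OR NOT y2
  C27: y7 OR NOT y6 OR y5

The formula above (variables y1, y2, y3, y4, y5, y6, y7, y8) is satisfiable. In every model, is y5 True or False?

True

Suppose y5 = false.
Unit clause (y1) forces y1 = true.
Unit clause (NOT y4) forces y4 = false.
Unit clause (y8) forces y8 = true.
Unit clause (y7) forces y7 = true.
Unit clause (y3) forces y3 = true.
Unit clause (NOT y6) forces y6 = false.
That conflicts with the unit clause (y6).
So every satisfying assignment has y5 = True.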